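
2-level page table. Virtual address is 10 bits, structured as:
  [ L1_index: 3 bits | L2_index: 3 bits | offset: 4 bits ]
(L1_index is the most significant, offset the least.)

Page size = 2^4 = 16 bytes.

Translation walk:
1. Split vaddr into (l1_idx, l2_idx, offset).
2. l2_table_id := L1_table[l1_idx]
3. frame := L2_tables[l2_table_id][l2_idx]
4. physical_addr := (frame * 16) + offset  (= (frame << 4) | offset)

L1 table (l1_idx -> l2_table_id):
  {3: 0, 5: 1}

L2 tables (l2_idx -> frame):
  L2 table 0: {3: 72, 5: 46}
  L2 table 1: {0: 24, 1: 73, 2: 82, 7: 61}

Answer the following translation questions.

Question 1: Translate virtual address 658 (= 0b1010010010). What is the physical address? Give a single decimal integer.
Answer: 1170

Derivation:
vaddr = 658 = 0b1010010010
Split: l1_idx=5, l2_idx=1, offset=2
L1[5] = 1
L2[1][1] = 73
paddr = 73 * 16 + 2 = 1170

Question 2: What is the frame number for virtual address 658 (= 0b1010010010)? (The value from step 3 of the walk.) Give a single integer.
vaddr = 658: l1_idx=5, l2_idx=1
L1[5] = 1; L2[1][1] = 73

Answer: 73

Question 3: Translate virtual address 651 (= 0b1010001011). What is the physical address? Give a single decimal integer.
Answer: 395

Derivation:
vaddr = 651 = 0b1010001011
Split: l1_idx=5, l2_idx=0, offset=11
L1[5] = 1
L2[1][0] = 24
paddr = 24 * 16 + 11 = 395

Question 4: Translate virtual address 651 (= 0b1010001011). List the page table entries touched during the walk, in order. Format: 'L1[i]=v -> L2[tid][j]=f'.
vaddr = 651 = 0b1010001011
Split: l1_idx=5, l2_idx=0, offset=11

Answer: L1[5]=1 -> L2[1][0]=24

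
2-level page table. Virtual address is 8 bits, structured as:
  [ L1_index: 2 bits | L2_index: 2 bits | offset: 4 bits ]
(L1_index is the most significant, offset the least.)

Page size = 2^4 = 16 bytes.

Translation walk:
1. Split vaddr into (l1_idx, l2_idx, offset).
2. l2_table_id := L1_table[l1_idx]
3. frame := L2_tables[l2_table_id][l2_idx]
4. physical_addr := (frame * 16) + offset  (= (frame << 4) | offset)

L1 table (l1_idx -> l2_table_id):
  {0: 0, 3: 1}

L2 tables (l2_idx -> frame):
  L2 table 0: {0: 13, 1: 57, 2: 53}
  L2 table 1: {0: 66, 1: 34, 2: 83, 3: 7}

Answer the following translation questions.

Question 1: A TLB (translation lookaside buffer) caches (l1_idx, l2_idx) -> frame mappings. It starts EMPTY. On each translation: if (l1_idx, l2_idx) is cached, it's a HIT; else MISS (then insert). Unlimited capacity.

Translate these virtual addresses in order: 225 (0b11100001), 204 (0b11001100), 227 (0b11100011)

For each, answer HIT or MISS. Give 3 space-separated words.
Answer: MISS MISS HIT

Derivation:
vaddr=225: (3,2) not in TLB -> MISS, insert
vaddr=204: (3,0) not in TLB -> MISS, insert
vaddr=227: (3,2) in TLB -> HIT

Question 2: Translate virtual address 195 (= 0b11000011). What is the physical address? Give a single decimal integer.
Answer: 1059

Derivation:
vaddr = 195 = 0b11000011
Split: l1_idx=3, l2_idx=0, offset=3
L1[3] = 1
L2[1][0] = 66
paddr = 66 * 16 + 3 = 1059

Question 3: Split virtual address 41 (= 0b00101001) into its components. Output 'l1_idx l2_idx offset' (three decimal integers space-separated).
Answer: 0 2 9

Derivation:
vaddr = 41 = 0b00101001
  top 2 bits -> l1_idx = 0
  next 2 bits -> l2_idx = 2
  bottom 4 bits -> offset = 9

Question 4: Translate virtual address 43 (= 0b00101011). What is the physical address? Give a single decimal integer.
Answer: 859

Derivation:
vaddr = 43 = 0b00101011
Split: l1_idx=0, l2_idx=2, offset=11
L1[0] = 0
L2[0][2] = 53
paddr = 53 * 16 + 11 = 859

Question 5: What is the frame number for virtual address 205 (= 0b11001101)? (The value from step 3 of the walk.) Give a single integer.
Answer: 66

Derivation:
vaddr = 205: l1_idx=3, l2_idx=0
L1[3] = 1; L2[1][0] = 66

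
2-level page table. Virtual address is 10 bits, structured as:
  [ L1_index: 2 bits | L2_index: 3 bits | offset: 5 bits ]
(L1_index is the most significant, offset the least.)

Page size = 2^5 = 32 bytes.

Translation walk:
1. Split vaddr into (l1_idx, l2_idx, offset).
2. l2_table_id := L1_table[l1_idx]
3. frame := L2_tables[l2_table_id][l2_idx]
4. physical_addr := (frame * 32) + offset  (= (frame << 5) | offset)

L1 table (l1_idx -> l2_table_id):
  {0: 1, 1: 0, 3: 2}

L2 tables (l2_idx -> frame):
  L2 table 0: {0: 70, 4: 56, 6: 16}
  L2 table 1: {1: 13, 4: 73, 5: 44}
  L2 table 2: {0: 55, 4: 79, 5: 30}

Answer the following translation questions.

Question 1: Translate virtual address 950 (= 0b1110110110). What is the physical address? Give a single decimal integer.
vaddr = 950 = 0b1110110110
Split: l1_idx=3, l2_idx=5, offset=22
L1[3] = 2
L2[2][5] = 30
paddr = 30 * 32 + 22 = 982

Answer: 982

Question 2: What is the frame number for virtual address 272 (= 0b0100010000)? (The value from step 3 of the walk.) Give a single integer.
Answer: 70

Derivation:
vaddr = 272: l1_idx=1, l2_idx=0
L1[1] = 0; L2[0][0] = 70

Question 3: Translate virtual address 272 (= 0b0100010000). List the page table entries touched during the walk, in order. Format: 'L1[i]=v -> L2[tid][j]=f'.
Answer: L1[1]=0 -> L2[0][0]=70

Derivation:
vaddr = 272 = 0b0100010000
Split: l1_idx=1, l2_idx=0, offset=16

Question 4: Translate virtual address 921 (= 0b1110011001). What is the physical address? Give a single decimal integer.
Answer: 2553

Derivation:
vaddr = 921 = 0b1110011001
Split: l1_idx=3, l2_idx=4, offset=25
L1[3] = 2
L2[2][4] = 79
paddr = 79 * 32 + 25 = 2553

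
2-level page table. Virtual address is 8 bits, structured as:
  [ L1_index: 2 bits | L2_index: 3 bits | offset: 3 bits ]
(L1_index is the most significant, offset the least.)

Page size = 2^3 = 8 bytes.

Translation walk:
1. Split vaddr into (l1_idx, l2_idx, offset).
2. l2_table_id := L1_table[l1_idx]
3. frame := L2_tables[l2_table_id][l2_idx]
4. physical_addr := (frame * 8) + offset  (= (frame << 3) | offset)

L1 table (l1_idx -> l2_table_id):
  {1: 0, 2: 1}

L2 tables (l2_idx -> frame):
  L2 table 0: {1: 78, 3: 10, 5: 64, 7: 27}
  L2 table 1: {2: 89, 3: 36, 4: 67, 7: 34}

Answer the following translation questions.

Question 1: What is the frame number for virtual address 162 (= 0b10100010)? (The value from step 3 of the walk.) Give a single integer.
Answer: 67

Derivation:
vaddr = 162: l1_idx=2, l2_idx=4
L1[2] = 1; L2[1][4] = 67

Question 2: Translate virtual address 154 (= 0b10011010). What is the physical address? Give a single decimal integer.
vaddr = 154 = 0b10011010
Split: l1_idx=2, l2_idx=3, offset=2
L1[2] = 1
L2[1][3] = 36
paddr = 36 * 8 + 2 = 290

Answer: 290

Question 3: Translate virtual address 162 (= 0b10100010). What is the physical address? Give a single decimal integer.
vaddr = 162 = 0b10100010
Split: l1_idx=2, l2_idx=4, offset=2
L1[2] = 1
L2[1][4] = 67
paddr = 67 * 8 + 2 = 538

Answer: 538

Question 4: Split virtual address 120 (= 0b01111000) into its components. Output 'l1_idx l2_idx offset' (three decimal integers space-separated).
vaddr = 120 = 0b01111000
  top 2 bits -> l1_idx = 1
  next 3 bits -> l2_idx = 7
  bottom 3 bits -> offset = 0

Answer: 1 7 0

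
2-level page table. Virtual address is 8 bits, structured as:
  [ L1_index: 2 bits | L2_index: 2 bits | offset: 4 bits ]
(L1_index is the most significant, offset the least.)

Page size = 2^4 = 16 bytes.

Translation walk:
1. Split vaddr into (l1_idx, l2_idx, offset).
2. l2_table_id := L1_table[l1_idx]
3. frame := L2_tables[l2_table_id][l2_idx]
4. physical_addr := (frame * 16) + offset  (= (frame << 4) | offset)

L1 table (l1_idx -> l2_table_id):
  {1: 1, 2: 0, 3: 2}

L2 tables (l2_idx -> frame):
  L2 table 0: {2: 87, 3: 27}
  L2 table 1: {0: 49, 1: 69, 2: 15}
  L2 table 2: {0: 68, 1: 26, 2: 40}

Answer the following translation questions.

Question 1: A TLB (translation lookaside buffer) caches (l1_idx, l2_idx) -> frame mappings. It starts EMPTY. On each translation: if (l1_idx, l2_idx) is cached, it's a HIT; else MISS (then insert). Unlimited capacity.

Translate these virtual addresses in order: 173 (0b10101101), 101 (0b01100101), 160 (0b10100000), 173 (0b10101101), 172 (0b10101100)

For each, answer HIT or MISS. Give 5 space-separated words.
Answer: MISS MISS HIT HIT HIT

Derivation:
vaddr=173: (2,2) not in TLB -> MISS, insert
vaddr=101: (1,2) not in TLB -> MISS, insert
vaddr=160: (2,2) in TLB -> HIT
vaddr=173: (2,2) in TLB -> HIT
vaddr=172: (2,2) in TLB -> HIT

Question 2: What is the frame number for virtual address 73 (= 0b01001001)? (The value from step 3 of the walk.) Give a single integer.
vaddr = 73: l1_idx=1, l2_idx=0
L1[1] = 1; L2[1][0] = 49

Answer: 49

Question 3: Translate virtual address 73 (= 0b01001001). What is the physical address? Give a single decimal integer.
Answer: 793

Derivation:
vaddr = 73 = 0b01001001
Split: l1_idx=1, l2_idx=0, offset=9
L1[1] = 1
L2[1][0] = 49
paddr = 49 * 16 + 9 = 793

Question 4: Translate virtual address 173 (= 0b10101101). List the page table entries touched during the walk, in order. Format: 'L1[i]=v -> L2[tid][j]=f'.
Answer: L1[2]=0 -> L2[0][2]=87

Derivation:
vaddr = 173 = 0b10101101
Split: l1_idx=2, l2_idx=2, offset=13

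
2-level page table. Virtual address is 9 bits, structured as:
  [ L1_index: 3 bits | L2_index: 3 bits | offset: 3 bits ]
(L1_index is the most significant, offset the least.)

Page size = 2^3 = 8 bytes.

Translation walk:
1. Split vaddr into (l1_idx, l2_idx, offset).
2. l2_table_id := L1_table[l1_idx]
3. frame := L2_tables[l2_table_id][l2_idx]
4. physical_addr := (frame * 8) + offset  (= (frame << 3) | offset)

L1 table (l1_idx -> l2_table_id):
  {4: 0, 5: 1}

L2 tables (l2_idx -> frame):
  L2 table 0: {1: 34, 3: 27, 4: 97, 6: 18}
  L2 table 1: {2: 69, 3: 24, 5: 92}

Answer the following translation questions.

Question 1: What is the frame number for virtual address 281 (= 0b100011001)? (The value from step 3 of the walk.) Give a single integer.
Answer: 27

Derivation:
vaddr = 281: l1_idx=4, l2_idx=3
L1[4] = 0; L2[0][3] = 27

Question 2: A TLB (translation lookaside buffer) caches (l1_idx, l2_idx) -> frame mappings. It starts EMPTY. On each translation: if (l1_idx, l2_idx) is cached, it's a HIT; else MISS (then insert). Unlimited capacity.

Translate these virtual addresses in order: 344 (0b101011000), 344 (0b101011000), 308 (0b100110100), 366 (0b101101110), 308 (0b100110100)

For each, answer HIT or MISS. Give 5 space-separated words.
Answer: MISS HIT MISS MISS HIT

Derivation:
vaddr=344: (5,3) not in TLB -> MISS, insert
vaddr=344: (5,3) in TLB -> HIT
vaddr=308: (4,6) not in TLB -> MISS, insert
vaddr=366: (5,5) not in TLB -> MISS, insert
vaddr=308: (4,6) in TLB -> HIT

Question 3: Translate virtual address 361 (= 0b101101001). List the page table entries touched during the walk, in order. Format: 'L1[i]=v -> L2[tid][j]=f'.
vaddr = 361 = 0b101101001
Split: l1_idx=5, l2_idx=5, offset=1

Answer: L1[5]=1 -> L2[1][5]=92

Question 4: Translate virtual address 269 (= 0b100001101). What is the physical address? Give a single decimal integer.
Answer: 277

Derivation:
vaddr = 269 = 0b100001101
Split: l1_idx=4, l2_idx=1, offset=5
L1[4] = 0
L2[0][1] = 34
paddr = 34 * 8 + 5 = 277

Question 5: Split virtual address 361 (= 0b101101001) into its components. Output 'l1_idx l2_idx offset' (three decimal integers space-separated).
vaddr = 361 = 0b101101001
  top 3 bits -> l1_idx = 5
  next 3 bits -> l2_idx = 5
  bottom 3 bits -> offset = 1

Answer: 5 5 1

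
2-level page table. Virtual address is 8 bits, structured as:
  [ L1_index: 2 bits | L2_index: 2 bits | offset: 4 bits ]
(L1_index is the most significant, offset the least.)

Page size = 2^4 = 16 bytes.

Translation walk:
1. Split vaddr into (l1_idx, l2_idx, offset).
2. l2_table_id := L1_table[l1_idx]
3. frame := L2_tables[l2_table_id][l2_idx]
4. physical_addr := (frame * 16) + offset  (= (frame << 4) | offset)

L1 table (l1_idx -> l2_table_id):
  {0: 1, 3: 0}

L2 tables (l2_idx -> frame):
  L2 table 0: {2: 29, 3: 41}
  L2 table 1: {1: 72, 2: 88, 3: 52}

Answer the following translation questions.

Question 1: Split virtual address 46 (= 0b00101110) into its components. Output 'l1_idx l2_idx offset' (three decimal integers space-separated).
Answer: 0 2 14

Derivation:
vaddr = 46 = 0b00101110
  top 2 bits -> l1_idx = 0
  next 2 bits -> l2_idx = 2
  bottom 4 bits -> offset = 14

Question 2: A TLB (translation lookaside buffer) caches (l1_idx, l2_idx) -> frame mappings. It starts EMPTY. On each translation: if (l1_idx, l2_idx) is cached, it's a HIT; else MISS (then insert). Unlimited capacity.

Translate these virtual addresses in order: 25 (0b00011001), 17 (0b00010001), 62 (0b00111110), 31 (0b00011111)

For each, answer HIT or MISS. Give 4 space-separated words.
Answer: MISS HIT MISS HIT

Derivation:
vaddr=25: (0,1) not in TLB -> MISS, insert
vaddr=17: (0,1) in TLB -> HIT
vaddr=62: (0,3) not in TLB -> MISS, insert
vaddr=31: (0,1) in TLB -> HIT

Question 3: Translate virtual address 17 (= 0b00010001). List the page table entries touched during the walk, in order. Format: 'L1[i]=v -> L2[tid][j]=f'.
Answer: L1[0]=1 -> L2[1][1]=72

Derivation:
vaddr = 17 = 0b00010001
Split: l1_idx=0, l2_idx=1, offset=1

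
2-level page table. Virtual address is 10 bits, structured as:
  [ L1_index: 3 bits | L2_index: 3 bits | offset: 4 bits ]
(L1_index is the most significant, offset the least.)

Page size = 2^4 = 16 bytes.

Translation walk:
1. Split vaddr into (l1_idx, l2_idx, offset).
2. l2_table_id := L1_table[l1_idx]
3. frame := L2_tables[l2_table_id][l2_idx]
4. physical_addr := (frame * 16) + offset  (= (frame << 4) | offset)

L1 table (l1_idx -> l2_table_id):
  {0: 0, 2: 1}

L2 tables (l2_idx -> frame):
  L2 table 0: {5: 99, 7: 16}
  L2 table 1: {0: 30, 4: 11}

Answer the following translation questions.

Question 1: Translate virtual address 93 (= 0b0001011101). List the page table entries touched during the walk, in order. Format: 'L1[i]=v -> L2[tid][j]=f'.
vaddr = 93 = 0b0001011101
Split: l1_idx=0, l2_idx=5, offset=13

Answer: L1[0]=0 -> L2[0][5]=99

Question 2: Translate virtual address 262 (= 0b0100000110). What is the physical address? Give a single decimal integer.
vaddr = 262 = 0b0100000110
Split: l1_idx=2, l2_idx=0, offset=6
L1[2] = 1
L2[1][0] = 30
paddr = 30 * 16 + 6 = 486

Answer: 486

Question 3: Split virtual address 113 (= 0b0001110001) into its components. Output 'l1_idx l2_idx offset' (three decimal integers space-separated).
Answer: 0 7 1

Derivation:
vaddr = 113 = 0b0001110001
  top 3 bits -> l1_idx = 0
  next 3 bits -> l2_idx = 7
  bottom 4 bits -> offset = 1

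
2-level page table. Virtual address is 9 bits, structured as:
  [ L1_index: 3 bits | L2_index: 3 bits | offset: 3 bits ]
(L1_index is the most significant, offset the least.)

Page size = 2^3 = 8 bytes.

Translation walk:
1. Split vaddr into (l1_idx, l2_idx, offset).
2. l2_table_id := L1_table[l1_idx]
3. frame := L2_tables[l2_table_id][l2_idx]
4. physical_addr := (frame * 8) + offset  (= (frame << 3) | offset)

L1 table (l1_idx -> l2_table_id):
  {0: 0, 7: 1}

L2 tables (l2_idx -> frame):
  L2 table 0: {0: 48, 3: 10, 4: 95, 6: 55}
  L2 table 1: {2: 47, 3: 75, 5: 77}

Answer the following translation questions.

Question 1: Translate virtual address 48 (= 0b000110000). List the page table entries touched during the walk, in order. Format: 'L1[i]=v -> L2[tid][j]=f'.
vaddr = 48 = 0b000110000
Split: l1_idx=0, l2_idx=6, offset=0

Answer: L1[0]=0 -> L2[0][6]=55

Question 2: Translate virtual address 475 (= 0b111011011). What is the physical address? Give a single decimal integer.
Answer: 603

Derivation:
vaddr = 475 = 0b111011011
Split: l1_idx=7, l2_idx=3, offset=3
L1[7] = 1
L2[1][3] = 75
paddr = 75 * 8 + 3 = 603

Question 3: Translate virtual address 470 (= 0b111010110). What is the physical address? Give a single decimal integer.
vaddr = 470 = 0b111010110
Split: l1_idx=7, l2_idx=2, offset=6
L1[7] = 1
L2[1][2] = 47
paddr = 47 * 8 + 6 = 382

Answer: 382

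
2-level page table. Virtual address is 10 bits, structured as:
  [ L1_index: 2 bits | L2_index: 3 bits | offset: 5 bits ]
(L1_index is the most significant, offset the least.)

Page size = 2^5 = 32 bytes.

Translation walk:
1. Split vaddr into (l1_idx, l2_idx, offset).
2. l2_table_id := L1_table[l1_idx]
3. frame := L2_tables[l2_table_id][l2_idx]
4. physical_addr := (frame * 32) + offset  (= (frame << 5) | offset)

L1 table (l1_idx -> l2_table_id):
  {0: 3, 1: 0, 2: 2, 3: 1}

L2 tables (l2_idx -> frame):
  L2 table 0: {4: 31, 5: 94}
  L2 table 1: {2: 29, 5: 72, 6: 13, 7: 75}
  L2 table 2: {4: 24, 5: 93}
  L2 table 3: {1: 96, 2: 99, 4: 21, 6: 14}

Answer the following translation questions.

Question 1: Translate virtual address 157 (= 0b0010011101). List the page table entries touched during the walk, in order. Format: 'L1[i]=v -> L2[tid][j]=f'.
vaddr = 157 = 0b0010011101
Split: l1_idx=0, l2_idx=4, offset=29

Answer: L1[0]=3 -> L2[3][4]=21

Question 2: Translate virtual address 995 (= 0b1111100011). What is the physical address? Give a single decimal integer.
Answer: 2403

Derivation:
vaddr = 995 = 0b1111100011
Split: l1_idx=3, l2_idx=7, offset=3
L1[3] = 1
L2[1][7] = 75
paddr = 75 * 32 + 3 = 2403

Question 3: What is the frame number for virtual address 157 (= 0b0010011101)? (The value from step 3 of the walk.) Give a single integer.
vaddr = 157: l1_idx=0, l2_idx=4
L1[0] = 3; L2[3][4] = 21

Answer: 21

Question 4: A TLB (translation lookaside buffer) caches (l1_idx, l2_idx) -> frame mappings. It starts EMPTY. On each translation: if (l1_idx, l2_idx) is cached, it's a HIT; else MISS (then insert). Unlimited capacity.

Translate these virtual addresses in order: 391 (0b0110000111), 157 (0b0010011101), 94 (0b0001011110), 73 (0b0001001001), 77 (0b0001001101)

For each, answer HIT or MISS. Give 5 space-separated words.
vaddr=391: (1,4) not in TLB -> MISS, insert
vaddr=157: (0,4) not in TLB -> MISS, insert
vaddr=94: (0,2) not in TLB -> MISS, insert
vaddr=73: (0,2) in TLB -> HIT
vaddr=77: (0,2) in TLB -> HIT

Answer: MISS MISS MISS HIT HIT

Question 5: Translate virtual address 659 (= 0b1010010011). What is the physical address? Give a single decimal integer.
vaddr = 659 = 0b1010010011
Split: l1_idx=2, l2_idx=4, offset=19
L1[2] = 2
L2[2][4] = 24
paddr = 24 * 32 + 19 = 787

Answer: 787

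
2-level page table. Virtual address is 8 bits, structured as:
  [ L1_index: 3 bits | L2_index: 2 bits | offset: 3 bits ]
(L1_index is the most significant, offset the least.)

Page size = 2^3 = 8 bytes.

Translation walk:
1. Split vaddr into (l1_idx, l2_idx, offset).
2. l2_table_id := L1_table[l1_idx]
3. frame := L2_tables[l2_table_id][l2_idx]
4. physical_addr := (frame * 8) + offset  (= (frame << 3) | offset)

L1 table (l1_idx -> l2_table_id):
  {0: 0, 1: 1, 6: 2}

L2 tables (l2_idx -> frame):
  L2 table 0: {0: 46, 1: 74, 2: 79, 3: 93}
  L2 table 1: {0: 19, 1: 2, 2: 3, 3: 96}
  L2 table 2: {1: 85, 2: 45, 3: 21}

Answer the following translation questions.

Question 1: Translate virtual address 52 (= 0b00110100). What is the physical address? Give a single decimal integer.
Answer: 28

Derivation:
vaddr = 52 = 0b00110100
Split: l1_idx=1, l2_idx=2, offset=4
L1[1] = 1
L2[1][2] = 3
paddr = 3 * 8 + 4 = 28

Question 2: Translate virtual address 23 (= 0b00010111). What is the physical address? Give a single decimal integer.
vaddr = 23 = 0b00010111
Split: l1_idx=0, l2_idx=2, offset=7
L1[0] = 0
L2[0][2] = 79
paddr = 79 * 8 + 7 = 639

Answer: 639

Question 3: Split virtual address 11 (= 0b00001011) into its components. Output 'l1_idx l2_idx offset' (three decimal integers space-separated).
Answer: 0 1 3

Derivation:
vaddr = 11 = 0b00001011
  top 3 bits -> l1_idx = 0
  next 2 bits -> l2_idx = 1
  bottom 3 bits -> offset = 3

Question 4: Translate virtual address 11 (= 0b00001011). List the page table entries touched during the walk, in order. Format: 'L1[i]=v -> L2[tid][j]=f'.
vaddr = 11 = 0b00001011
Split: l1_idx=0, l2_idx=1, offset=3

Answer: L1[0]=0 -> L2[0][1]=74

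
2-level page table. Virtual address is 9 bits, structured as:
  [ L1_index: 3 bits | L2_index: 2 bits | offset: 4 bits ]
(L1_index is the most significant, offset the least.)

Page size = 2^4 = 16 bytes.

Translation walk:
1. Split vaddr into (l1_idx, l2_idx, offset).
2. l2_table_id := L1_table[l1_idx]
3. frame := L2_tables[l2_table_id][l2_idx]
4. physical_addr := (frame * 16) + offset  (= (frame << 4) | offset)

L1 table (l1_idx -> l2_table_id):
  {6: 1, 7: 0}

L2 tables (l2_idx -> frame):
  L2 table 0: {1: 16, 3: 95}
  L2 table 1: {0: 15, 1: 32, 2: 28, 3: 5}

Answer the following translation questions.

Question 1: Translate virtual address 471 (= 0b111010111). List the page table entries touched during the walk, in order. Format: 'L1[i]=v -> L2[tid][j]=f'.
vaddr = 471 = 0b111010111
Split: l1_idx=7, l2_idx=1, offset=7

Answer: L1[7]=0 -> L2[0][1]=16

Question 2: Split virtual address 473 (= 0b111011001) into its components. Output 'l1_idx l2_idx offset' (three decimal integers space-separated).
Answer: 7 1 9

Derivation:
vaddr = 473 = 0b111011001
  top 3 bits -> l1_idx = 7
  next 2 bits -> l2_idx = 1
  bottom 4 bits -> offset = 9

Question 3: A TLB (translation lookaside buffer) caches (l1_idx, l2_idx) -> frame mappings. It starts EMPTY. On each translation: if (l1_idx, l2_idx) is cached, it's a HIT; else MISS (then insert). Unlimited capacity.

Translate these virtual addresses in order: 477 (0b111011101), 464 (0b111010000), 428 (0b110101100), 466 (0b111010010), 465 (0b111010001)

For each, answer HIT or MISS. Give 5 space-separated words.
Answer: MISS HIT MISS HIT HIT

Derivation:
vaddr=477: (7,1) not in TLB -> MISS, insert
vaddr=464: (7,1) in TLB -> HIT
vaddr=428: (6,2) not in TLB -> MISS, insert
vaddr=466: (7,1) in TLB -> HIT
vaddr=465: (7,1) in TLB -> HIT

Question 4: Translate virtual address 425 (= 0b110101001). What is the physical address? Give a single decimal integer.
vaddr = 425 = 0b110101001
Split: l1_idx=6, l2_idx=2, offset=9
L1[6] = 1
L2[1][2] = 28
paddr = 28 * 16 + 9 = 457

Answer: 457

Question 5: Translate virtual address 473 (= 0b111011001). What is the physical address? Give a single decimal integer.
Answer: 265

Derivation:
vaddr = 473 = 0b111011001
Split: l1_idx=7, l2_idx=1, offset=9
L1[7] = 0
L2[0][1] = 16
paddr = 16 * 16 + 9 = 265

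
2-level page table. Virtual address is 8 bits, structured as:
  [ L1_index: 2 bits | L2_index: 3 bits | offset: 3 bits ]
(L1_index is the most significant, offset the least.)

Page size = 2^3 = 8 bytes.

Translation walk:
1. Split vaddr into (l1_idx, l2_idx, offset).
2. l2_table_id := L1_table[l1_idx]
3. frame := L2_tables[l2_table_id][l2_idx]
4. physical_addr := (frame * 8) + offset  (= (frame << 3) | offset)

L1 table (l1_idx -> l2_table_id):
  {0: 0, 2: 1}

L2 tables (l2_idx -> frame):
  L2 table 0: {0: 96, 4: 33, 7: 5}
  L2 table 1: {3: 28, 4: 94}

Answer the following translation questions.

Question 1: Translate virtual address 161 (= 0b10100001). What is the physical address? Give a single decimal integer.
vaddr = 161 = 0b10100001
Split: l1_idx=2, l2_idx=4, offset=1
L1[2] = 1
L2[1][4] = 94
paddr = 94 * 8 + 1 = 753

Answer: 753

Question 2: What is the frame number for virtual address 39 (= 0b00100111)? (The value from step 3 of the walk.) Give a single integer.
Answer: 33

Derivation:
vaddr = 39: l1_idx=0, l2_idx=4
L1[0] = 0; L2[0][4] = 33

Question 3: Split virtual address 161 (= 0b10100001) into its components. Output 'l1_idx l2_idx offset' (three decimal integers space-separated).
Answer: 2 4 1

Derivation:
vaddr = 161 = 0b10100001
  top 2 bits -> l1_idx = 2
  next 3 bits -> l2_idx = 4
  bottom 3 bits -> offset = 1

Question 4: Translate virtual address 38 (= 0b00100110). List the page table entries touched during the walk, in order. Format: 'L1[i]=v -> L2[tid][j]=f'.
vaddr = 38 = 0b00100110
Split: l1_idx=0, l2_idx=4, offset=6

Answer: L1[0]=0 -> L2[0][4]=33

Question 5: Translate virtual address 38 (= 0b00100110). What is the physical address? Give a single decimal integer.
Answer: 270

Derivation:
vaddr = 38 = 0b00100110
Split: l1_idx=0, l2_idx=4, offset=6
L1[0] = 0
L2[0][4] = 33
paddr = 33 * 8 + 6 = 270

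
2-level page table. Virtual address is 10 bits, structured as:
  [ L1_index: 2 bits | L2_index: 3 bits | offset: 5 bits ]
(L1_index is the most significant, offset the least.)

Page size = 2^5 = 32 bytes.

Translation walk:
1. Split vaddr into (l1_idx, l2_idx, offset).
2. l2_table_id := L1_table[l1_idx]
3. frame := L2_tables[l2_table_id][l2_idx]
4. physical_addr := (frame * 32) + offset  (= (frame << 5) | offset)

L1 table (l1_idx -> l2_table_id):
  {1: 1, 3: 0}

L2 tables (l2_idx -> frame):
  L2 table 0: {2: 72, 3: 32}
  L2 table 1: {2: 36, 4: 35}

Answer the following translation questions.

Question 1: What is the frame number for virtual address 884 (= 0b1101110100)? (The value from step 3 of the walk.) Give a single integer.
Answer: 32

Derivation:
vaddr = 884: l1_idx=3, l2_idx=3
L1[3] = 0; L2[0][3] = 32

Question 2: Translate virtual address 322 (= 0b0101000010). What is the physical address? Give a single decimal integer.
Answer: 1154

Derivation:
vaddr = 322 = 0b0101000010
Split: l1_idx=1, l2_idx=2, offset=2
L1[1] = 1
L2[1][2] = 36
paddr = 36 * 32 + 2 = 1154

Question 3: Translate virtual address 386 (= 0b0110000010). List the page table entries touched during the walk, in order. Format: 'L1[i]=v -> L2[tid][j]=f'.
vaddr = 386 = 0b0110000010
Split: l1_idx=1, l2_idx=4, offset=2

Answer: L1[1]=1 -> L2[1][4]=35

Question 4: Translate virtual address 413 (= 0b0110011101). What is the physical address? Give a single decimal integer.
vaddr = 413 = 0b0110011101
Split: l1_idx=1, l2_idx=4, offset=29
L1[1] = 1
L2[1][4] = 35
paddr = 35 * 32 + 29 = 1149

Answer: 1149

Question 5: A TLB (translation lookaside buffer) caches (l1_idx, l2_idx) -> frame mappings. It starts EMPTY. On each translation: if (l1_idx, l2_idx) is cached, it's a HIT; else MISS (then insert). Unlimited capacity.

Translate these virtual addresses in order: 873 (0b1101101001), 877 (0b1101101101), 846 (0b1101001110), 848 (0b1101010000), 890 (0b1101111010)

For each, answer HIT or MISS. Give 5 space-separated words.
Answer: MISS HIT MISS HIT HIT

Derivation:
vaddr=873: (3,3) not in TLB -> MISS, insert
vaddr=877: (3,3) in TLB -> HIT
vaddr=846: (3,2) not in TLB -> MISS, insert
vaddr=848: (3,2) in TLB -> HIT
vaddr=890: (3,3) in TLB -> HIT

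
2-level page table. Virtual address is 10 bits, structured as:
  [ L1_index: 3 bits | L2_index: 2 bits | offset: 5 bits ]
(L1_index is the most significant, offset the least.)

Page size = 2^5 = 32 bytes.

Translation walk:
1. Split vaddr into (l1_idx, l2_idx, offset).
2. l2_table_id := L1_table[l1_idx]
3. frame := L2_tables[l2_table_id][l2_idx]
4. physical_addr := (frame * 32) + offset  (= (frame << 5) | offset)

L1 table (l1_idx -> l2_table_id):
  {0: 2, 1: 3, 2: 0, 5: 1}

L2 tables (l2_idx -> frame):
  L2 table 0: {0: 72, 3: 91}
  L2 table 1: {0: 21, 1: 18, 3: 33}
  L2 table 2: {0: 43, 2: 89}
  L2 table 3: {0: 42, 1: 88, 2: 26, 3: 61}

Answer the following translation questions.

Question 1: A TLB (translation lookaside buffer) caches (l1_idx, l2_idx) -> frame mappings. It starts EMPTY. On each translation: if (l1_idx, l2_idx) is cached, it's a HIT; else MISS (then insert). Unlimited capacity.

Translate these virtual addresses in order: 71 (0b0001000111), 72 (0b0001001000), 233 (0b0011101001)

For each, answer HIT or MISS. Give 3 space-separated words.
Answer: MISS HIT MISS

Derivation:
vaddr=71: (0,2) not in TLB -> MISS, insert
vaddr=72: (0,2) in TLB -> HIT
vaddr=233: (1,3) not in TLB -> MISS, insert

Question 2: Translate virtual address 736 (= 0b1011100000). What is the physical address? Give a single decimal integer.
Answer: 1056

Derivation:
vaddr = 736 = 0b1011100000
Split: l1_idx=5, l2_idx=3, offset=0
L1[5] = 1
L2[1][3] = 33
paddr = 33 * 32 + 0 = 1056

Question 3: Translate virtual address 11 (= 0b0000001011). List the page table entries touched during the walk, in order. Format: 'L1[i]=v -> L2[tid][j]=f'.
vaddr = 11 = 0b0000001011
Split: l1_idx=0, l2_idx=0, offset=11

Answer: L1[0]=2 -> L2[2][0]=43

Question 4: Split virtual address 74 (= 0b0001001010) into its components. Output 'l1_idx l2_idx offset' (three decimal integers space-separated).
vaddr = 74 = 0b0001001010
  top 3 bits -> l1_idx = 0
  next 2 bits -> l2_idx = 2
  bottom 5 bits -> offset = 10

Answer: 0 2 10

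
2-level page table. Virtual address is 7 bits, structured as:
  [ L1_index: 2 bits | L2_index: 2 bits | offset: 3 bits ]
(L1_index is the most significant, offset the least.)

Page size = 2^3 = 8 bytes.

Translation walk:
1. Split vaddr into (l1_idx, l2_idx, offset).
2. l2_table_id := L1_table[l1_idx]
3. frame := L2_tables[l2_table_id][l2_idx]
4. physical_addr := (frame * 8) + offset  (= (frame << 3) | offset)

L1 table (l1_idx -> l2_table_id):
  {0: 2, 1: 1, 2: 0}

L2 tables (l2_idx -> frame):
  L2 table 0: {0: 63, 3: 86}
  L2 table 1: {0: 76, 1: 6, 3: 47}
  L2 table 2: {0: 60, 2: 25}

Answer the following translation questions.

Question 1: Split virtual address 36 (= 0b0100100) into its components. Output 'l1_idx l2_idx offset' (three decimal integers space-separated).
Answer: 1 0 4

Derivation:
vaddr = 36 = 0b0100100
  top 2 bits -> l1_idx = 1
  next 2 bits -> l2_idx = 0
  bottom 3 bits -> offset = 4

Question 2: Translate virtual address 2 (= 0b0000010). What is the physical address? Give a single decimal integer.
vaddr = 2 = 0b0000010
Split: l1_idx=0, l2_idx=0, offset=2
L1[0] = 2
L2[2][0] = 60
paddr = 60 * 8 + 2 = 482

Answer: 482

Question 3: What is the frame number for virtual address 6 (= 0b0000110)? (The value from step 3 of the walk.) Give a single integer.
Answer: 60

Derivation:
vaddr = 6: l1_idx=0, l2_idx=0
L1[0] = 2; L2[2][0] = 60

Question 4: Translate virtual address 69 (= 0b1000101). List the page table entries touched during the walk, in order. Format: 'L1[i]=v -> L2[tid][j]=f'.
vaddr = 69 = 0b1000101
Split: l1_idx=2, l2_idx=0, offset=5

Answer: L1[2]=0 -> L2[0][0]=63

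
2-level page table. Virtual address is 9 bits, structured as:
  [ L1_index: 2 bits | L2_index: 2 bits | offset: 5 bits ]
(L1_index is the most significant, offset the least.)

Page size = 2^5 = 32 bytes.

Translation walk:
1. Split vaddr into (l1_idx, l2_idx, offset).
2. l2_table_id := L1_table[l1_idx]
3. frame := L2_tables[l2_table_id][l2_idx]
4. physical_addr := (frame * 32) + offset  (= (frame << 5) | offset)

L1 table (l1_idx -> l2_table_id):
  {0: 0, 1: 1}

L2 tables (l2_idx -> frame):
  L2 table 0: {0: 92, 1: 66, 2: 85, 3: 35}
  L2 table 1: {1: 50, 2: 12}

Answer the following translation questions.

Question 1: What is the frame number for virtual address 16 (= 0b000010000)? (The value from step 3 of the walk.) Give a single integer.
vaddr = 16: l1_idx=0, l2_idx=0
L1[0] = 0; L2[0][0] = 92

Answer: 92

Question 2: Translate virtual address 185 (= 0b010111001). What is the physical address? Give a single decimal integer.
Answer: 1625

Derivation:
vaddr = 185 = 0b010111001
Split: l1_idx=1, l2_idx=1, offset=25
L1[1] = 1
L2[1][1] = 50
paddr = 50 * 32 + 25 = 1625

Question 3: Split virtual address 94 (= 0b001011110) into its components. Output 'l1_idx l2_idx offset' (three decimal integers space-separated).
vaddr = 94 = 0b001011110
  top 2 bits -> l1_idx = 0
  next 2 bits -> l2_idx = 2
  bottom 5 bits -> offset = 30

Answer: 0 2 30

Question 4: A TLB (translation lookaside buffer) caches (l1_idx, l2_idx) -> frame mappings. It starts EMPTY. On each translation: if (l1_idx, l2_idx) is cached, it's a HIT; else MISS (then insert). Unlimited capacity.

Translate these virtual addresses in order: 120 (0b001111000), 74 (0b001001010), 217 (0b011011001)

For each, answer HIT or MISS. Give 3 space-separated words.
vaddr=120: (0,3) not in TLB -> MISS, insert
vaddr=74: (0,2) not in TLB -> MISS, insert
vaddr=217: (1,2) not in TLB -> MISS, insert

Answer: MISS MISS MISS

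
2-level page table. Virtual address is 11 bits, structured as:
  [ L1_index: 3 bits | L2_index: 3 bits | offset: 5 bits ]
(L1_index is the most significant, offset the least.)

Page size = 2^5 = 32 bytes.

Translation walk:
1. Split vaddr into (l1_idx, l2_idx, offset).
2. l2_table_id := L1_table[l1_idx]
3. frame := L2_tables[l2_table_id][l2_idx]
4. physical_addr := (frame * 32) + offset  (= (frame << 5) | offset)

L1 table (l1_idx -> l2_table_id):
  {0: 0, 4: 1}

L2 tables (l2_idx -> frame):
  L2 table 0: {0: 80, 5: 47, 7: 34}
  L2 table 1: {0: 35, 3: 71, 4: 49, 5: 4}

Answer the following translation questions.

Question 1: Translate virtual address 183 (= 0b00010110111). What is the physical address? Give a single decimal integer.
Answer: 1527

Derivation:
vaddr = 183 = 0b00010110111
Split: l1_idx=0, l2_idx=5, offset=23
L1[0] = 0
L2[0][5] = 47
paddr = 47 * 32 + 23 = 1527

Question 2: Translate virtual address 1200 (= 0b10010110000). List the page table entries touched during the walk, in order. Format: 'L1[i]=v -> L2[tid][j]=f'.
vaddr = 1200 = 0b10010110000
Split: l1_idx=4, l2_idx=5, offset=16

Answer: L1[4]=1 -> L2[1][5]=4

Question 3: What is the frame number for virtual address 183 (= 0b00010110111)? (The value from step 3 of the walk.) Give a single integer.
vaddr = 183: l1_idx=0, l2_idx=5
L1[0] = 0; L2[0][5] = 47

Answer: 47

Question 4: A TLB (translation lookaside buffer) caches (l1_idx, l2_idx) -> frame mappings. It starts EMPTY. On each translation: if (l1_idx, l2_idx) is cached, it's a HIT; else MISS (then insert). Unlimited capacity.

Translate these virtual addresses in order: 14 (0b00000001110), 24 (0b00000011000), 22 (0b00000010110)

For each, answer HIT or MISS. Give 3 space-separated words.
vaddr=14: (0,0) not in TLB -> MISS, insert
vaddr=24: (0,0) in TLB -> HIT
vaddr=22: (0,0) in TLB -> HIT

Answer: MISS HIT HIT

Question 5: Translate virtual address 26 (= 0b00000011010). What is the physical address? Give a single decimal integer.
Answer: 2586

Derivation:
vaddr = 26 = 0b00000011010
Split: l1_idx=0, l2_idx=0, offset=26
L1[0] = 0
L2[0][0] = 80
paddr = 80 * 32 + 26 = 2586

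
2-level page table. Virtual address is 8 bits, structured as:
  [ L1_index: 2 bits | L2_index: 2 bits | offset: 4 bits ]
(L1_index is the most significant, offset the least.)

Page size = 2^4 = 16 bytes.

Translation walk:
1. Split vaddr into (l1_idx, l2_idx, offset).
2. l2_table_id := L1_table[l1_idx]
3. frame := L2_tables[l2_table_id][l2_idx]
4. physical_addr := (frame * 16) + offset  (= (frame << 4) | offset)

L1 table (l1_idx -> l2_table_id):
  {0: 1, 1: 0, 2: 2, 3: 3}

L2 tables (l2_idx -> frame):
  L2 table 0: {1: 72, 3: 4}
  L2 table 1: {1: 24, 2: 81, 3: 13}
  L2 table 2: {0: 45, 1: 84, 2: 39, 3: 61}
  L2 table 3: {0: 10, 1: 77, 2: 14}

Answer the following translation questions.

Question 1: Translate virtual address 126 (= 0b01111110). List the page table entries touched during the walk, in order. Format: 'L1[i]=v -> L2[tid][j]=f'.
vaddr = 126 = 0b01111110
Split: l1_idx=1, l2_idx=3, offset=14

Answer: L1[1]=0 -> L2[0][3]=4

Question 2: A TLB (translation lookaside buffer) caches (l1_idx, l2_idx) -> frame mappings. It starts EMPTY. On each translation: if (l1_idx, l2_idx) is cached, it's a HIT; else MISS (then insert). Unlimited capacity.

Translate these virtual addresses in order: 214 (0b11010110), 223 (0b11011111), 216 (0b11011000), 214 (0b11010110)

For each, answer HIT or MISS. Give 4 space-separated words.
Answer: MISS HIT HIT HIT

Derivation:
vaddr=214: (3,1) not in TLB -> MISS, insert
vaddr=223: (3,1) in TLB -> HIT
vaddr=216: (3,1) in TLB -> HIT
vaddr=214: (3,1) in TLB -> HIT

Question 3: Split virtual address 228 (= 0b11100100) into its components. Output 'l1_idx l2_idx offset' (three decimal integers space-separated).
Answer: 3 2 4

Derivation:
vaddr = 228 = 0b11100100
  top 2 bits -> l1_idx = 3
  next 2 bits -> l2_idx = 2
  bottom 4 bits -> offset = 4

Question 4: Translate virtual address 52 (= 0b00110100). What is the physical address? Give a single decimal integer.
vaddr = 52 = 0b00110100
Split: l1_idx=0, l2_idx=3, offset=4
L1[0] = 1
L2[1][3] = 13
paddr = 13 * 16 + 4 = 212

Answer: 212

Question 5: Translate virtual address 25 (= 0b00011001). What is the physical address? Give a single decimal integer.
vaddr = 25 = 0b00011001
Split: l1_idx=0, l2_idx=1, offset=9
L1[0] = 1
L2[1][1] = 24
paddr = 24 * 16 + 9 = 393

Answer: 393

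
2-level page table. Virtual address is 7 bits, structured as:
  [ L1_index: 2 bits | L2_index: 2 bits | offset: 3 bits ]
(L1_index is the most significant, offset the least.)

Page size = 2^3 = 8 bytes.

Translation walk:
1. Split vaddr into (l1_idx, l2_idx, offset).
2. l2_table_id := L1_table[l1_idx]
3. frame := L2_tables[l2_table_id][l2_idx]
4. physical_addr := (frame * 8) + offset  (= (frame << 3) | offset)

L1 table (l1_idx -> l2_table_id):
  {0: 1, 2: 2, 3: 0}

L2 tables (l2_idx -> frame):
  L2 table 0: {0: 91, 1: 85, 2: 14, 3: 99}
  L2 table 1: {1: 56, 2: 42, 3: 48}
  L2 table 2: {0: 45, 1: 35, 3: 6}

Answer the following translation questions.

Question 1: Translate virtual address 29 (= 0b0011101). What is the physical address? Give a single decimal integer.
Answer: 389

Derivation:
vaddr = 29 = 0b0011101
Split: l1_idx=0, l2_idx=3, offset=5
L1[0] = 1
L2[1][3] = 48
paddr = 48 * 8 + 5 = 389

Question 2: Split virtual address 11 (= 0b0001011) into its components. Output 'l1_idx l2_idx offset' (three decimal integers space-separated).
Answer: 0 1 3

Derivation:
vaddr = 11 = 0b0001011
  top 2 bits -> l1_idx = 0
  next 2 bits -> l2_idx = 1
  bottom 3 bits -> offset = 3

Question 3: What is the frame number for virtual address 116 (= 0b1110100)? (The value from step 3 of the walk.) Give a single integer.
vaddr = 116: l1_idx=3, l2_idx=2
L1[3] = 0; L2[0][2] = 14

Answer: 14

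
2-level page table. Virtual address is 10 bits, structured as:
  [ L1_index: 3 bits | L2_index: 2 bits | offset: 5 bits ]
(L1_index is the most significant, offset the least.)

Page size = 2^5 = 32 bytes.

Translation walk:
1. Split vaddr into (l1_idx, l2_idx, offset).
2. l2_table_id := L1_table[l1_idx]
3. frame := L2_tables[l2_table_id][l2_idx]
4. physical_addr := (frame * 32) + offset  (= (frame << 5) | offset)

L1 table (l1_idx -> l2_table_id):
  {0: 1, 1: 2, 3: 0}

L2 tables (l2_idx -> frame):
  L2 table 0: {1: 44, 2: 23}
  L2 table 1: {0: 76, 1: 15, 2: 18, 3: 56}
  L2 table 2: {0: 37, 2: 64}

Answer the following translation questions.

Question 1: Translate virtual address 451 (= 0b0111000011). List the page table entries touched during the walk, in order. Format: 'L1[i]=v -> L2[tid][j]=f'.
Answer: L1[3]=0 -> L2[0][2]=23

Derivation:
vaddr = 451 = 0b0111000011
Split: l1_idx=3, l2_idx=2, offset=3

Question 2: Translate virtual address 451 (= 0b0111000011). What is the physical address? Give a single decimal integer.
Answer: 739

Derivation:
vaddr = 451 = 0b0111000011
Split: l1_idx=3, l2_idx=2, offset=3
L1[3] = 0
L2[0][2] = 23
paddr = 23 * 32 + 3 = 739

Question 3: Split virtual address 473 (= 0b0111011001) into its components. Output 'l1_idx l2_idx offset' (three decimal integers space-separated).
Answer: 3 2 25

Derivation:
vaddr = 473 = 0b0111011001
  top 3 bits -> l1_idx = 3
  next 2 bits -> l2_idx = 2
  bottom 5 bits -> offset = 25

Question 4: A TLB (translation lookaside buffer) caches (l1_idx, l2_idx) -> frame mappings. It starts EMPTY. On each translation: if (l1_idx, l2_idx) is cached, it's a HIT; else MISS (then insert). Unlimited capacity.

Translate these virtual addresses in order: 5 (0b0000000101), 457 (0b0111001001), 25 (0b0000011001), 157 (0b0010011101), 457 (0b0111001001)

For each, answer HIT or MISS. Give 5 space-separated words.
vaddr=5: (0,0) not in TLB -> MISS, insert
vaddr=457: (3,2) not in TLB -> MISS, insert
vaddr=25: (0,0) in TLB -> HIT
vaddr=157: (1,0) not in TLB -> MISS, insert
vaddr=457: (3,2) in TLB -> HIT

Answer: MISS MISS HIT MISS HIT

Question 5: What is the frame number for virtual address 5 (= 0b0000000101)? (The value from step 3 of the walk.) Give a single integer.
vaddr = 5: l1_idx=0, l2_idx=0
L1[0] = 1; L2[1][0] = 76

Answer: 76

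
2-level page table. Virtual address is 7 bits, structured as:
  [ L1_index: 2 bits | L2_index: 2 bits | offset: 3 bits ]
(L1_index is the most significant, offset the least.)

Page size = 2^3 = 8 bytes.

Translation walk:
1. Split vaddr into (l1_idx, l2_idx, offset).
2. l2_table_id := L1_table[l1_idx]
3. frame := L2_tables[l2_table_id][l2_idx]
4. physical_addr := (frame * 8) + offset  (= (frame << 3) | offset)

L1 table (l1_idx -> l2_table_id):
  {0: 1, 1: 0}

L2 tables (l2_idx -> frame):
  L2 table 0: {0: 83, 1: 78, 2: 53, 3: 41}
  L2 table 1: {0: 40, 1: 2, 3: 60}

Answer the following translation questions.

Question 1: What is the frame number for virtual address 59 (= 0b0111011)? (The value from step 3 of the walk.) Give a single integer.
vaddr = 59: l1_idx=1, l2_idx=3
L1[1] = 0; L2[0][3] = 41

Answer: 41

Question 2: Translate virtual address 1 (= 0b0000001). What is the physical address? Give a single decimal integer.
Answer: 321

Derivation:
vaddr = 1 = 0b0000001
Split: l1_idx=0, l2_idx=0, offset=1
L1[0] = 1
L2[1][0] = 40
paddr = 40 * 8 + 1 = 321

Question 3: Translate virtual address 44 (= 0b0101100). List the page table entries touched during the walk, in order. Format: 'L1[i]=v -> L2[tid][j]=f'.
Answer: L1[1]=0 -> L2[0][1]=78

Derivation:
vaddr = 44 = 0b0101100
Split: l1_idx=1, l2_idx=1, offset=4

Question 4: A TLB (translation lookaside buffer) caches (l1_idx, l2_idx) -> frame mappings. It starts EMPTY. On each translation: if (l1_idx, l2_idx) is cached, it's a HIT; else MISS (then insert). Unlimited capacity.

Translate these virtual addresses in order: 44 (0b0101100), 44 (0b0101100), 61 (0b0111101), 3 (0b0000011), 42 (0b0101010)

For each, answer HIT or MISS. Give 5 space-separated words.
vaddr=44: (1,1) not in TLB -> MISS, insert
vaddr=44: (1,1) in TLB -> HIT
vaddr=61: (1,3) not in TLB -> MISS, insert
vaddr=3: (0,0) not in TLB -> MISS, insert
vaddr=42: (1,1) in TLB -> HIT

Answer: MISS HIT MISS MISS HIT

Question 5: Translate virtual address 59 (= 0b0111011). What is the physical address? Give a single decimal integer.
vaddr = 59 = 0b0111011
Split: l1_idx=1, l2_idx=3, offset=3
L1[1] = 0
L2[0][3] = 41
paddr = 41 * 8 + 3 = 331

Answer: 331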